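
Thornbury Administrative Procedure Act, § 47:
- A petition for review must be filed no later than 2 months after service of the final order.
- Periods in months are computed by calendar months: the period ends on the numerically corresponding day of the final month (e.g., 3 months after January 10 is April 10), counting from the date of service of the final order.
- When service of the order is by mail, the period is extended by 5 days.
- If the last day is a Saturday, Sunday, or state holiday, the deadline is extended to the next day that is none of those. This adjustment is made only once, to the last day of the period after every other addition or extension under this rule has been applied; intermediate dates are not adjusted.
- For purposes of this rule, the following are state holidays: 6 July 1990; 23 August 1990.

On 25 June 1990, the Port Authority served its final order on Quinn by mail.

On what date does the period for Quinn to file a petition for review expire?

2 months after 25 June 1990 is August 25, 1990.
Service was by mail, adding 5 days: August 25, 1990 + 5 days = August 30, 1990.
August 30, 1990 is a Thursday and not a state holiday, so no extension applies.

August 30, 1990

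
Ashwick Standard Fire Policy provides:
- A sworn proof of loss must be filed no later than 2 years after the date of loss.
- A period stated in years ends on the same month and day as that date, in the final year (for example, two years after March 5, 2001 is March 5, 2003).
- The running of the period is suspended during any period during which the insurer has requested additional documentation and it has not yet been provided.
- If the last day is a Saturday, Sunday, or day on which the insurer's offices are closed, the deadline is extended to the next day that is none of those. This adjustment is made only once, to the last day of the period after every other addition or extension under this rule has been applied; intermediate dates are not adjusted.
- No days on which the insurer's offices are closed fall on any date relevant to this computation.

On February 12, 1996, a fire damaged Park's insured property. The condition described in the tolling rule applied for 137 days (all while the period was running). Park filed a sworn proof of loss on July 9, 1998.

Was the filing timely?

2 years after February 12, 1996 is February 12, 1998.
Tolling adds 137 days: February 12, 1998 + 137 days = June 29, 1998.
June 29, 1998 is a Monday and not a day on which the insurer's offices are closed, so no extension applies.
The deadline is June 29, 1998; the filing on July 9, 1998 is after that date.

No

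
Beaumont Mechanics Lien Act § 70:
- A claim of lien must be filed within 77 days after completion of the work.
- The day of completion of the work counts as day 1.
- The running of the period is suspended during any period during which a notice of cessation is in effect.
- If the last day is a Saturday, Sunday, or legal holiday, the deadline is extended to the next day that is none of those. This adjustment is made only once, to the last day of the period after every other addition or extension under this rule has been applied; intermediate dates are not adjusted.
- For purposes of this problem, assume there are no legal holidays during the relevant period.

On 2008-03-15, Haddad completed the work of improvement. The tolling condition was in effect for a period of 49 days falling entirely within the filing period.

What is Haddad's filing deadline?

July 18, 2008

Counting 2008-03-15 as day 1, day 77 is May 30, 2008.
Tolling adds 49 days: May 30, 2008 + 49 days = July 18, 2008.
July 18, 2008 is a Friday and not a legal holiday, so no extension applies.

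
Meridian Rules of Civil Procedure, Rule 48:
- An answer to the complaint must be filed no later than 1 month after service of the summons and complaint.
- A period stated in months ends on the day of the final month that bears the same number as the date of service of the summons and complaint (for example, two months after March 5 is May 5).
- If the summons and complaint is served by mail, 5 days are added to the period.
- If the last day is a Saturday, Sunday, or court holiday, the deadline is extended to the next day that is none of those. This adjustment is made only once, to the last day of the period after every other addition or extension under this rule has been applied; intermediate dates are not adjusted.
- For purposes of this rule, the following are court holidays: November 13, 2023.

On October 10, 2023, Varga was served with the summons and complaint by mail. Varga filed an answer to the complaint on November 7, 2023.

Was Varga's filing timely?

Yes

1 month after October 10, 2023 is November 10, 2023.
Service was by mail, adding 5 days: November 10, 2023 + 5 days = November 15, 2023.
November 15, 2023 is a Wednesday and not a court holiday, so no extension applies.
The deadline is November 15, 2023; the filing on November 7, 2023 is on or before that date.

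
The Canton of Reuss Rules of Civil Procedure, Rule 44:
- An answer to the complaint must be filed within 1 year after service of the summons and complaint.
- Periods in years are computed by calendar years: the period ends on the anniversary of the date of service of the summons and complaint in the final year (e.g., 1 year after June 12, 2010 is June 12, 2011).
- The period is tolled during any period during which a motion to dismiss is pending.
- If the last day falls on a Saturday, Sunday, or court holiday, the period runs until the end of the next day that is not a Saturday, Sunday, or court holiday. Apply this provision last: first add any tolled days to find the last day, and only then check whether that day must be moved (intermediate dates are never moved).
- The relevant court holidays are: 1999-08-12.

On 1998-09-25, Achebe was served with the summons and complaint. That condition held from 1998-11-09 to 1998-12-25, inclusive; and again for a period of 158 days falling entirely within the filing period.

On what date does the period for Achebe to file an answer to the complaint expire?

1 year after 1998-09-25 is September 25, 1999.
From November 9, 1998 through December 25, 1998 inclusive is 47 days; tolling adds 47 days: September 25, 1999 + 47 days = November 11, 1999.
Tolling adds 158 days: November 11, 1999 + 158 days = April 17, 2000.
April 17, 2000 is a Monday and not a court holiday, so no extension applies.

April 17, 2000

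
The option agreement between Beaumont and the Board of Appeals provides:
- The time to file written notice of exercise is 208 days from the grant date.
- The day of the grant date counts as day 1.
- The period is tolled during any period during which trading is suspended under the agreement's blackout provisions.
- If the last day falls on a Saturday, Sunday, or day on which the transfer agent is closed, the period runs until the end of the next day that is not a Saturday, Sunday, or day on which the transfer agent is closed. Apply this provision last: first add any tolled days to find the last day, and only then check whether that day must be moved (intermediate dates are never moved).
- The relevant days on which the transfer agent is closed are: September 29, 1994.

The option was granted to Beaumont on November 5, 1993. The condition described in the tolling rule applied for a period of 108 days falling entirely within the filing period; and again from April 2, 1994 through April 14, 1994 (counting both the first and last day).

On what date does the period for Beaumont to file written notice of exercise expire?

September 30, 1994

Counting November 5, 1993 as day 1, day 208 is May 31, 1994.
Tolling adds 108 days: May 31, 1994 + 108 days = September 16, 1994.
From April 2, 1994 through April 14, 1994 inclusive is 13 days; tolling adds 13 days: September 16, 1994 + 13 days = September 29, 1994.
September 29, 1994 is a listed holiday. The next qualifying day is September 30, 1994.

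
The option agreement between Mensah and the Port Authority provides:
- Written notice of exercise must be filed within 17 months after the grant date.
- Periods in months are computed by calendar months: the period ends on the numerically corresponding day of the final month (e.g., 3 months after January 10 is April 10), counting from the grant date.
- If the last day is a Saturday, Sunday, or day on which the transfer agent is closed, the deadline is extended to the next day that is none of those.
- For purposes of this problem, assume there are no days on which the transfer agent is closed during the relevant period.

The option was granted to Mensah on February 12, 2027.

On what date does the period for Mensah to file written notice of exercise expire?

17 months after February 12, 2027 is July 12, 2028.
July 12, 2028 is a Wednesday and not a day on which the transfer agent is closed, so no extension applies.

July 12, 2028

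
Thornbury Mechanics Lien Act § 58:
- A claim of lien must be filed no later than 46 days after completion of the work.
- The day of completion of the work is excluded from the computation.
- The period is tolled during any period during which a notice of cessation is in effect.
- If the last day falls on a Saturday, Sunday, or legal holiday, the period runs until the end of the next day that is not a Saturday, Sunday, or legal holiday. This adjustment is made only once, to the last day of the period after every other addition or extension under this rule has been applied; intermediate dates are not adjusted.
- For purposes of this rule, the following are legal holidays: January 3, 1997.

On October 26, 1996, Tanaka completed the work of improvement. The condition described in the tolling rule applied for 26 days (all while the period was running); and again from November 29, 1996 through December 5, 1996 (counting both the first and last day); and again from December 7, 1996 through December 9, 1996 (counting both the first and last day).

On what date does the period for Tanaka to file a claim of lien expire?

January 16, 1997

46 days after October 26, 1996 is December 11, 1996.
Tolling adds 26 days: December 11, 1996 + 26 days = January 6, 1997.
From November 29, 1996 through December 5, 1996 inclusive is 7 days; tolling adds 7 days: January 6, 1997 + 7 days = January 13, 1997.
From December 7, 1996 through December 9, 1996 inclusive is 3 days; tolling adds 3 days: January 13, 1997 + 3 days = January 16, 1997.
January 16, 1997 is a Thursday and not a legal holiday, so no extension applies.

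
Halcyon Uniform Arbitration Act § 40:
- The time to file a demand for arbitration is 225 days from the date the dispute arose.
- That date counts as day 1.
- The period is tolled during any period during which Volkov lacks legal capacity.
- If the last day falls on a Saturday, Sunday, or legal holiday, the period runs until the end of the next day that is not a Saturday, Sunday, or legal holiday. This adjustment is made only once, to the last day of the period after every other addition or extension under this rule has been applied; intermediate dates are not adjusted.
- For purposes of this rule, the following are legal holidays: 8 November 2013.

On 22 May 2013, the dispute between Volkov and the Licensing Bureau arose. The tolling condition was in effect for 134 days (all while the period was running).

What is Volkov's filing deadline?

May 15, 2014

Counting 22 May 2013 as day 1, day 225 is January 1, 2014.
Tolling adds 134 days: January 1, 2014 + 134 days = May 15, 2014.
May 15, 2014 is a Thursday and not a legal holiday, so no extension applies.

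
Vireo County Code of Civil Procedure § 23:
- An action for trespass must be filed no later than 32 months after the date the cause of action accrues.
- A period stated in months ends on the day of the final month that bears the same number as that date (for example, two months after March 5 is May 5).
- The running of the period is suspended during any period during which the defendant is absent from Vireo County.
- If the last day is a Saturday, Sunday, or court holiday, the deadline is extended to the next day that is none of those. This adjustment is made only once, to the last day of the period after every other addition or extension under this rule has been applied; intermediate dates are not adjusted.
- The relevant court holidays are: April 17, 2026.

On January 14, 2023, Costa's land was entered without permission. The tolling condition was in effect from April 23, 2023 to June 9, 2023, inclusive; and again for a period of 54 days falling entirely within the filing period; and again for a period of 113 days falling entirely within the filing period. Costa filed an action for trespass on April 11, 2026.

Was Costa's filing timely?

32 months after January 14, 2023 is September 14, 2025.
From April 23, 2023 through June 9, 2023 inclusive is 48 days; tolling adds 48 days: September 14, 2025 + 48 days = November 1, 2025.
Tolling adds 54 days: November 1, 2025 + 54 days = December 25, 2025.
Tolling adds 113 days: December 25, 2025 + 113 days = April 17, 2026.
April 17, 2026 is a listed holiday; April 18, 2026 is Saturday; April 19, 2026 is Sunday. The next qualifying day is April 20, 2026.
The deadline is April 20, 2026; the filing on April 11, 2026 is on or before that date.

Yes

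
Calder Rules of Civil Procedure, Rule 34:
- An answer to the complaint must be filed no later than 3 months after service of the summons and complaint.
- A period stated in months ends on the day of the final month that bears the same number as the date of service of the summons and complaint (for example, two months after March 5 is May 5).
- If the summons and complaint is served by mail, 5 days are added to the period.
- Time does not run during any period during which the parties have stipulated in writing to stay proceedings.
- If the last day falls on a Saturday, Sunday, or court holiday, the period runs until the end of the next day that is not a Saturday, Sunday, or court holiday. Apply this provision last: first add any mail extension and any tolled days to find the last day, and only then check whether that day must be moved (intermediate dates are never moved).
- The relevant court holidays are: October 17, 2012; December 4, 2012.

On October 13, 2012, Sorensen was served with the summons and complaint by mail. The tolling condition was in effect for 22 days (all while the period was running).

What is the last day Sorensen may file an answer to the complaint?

February 11, 2013

3 months after October 13, 2012 is January 13, 2013.
Service was by mail, adding 5 days: January 13, 2013 + 5 days = January 18, 2013.
Tolling adds 22 days: January 18, 2013 + 22 days = February 9, 2013.
February 9, 2013 is Saturday; February 10, 2013 is Sunday. The next qualifying day is February 11, 2013.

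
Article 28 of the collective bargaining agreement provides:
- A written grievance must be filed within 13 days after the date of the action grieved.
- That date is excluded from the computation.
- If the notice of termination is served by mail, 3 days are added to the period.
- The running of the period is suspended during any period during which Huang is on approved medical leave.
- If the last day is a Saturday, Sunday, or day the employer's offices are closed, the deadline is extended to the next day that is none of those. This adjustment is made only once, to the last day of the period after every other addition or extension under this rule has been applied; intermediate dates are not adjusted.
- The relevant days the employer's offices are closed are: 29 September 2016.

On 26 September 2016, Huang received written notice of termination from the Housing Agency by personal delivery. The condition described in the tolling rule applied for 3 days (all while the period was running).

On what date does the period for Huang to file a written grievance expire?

13 days after 26 September 2016 is October 9, 2016.
Service was not by mail, so no mail extension applies.
Tolling adds 3 days: October 9, 2016 + 3 days = October 12, 2016.
October 12, 2016 is a Wednesday and not a day the employer's offices are closed, so no extension applies.

October 12, 2016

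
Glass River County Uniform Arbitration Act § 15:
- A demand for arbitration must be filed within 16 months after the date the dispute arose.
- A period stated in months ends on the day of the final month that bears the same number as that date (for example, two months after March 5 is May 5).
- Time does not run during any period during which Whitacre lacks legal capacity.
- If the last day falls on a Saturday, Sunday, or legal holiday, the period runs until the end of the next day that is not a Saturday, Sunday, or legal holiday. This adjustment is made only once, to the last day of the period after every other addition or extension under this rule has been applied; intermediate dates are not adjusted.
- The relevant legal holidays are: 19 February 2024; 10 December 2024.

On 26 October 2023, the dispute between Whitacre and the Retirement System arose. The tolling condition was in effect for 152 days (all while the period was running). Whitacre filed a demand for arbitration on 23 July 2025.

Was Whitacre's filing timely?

Yes

16 months after 26 October 2023 is February 26, 2025.
Tolling adds 152 days: February 26, 2025 + 152 days = July 28, 2025.
July 28, 2025 is a Monday and not a legal holiday, so no extension applies.
The deadline is July 28, 2025; the filing on July 23, 2025 is on or before that date.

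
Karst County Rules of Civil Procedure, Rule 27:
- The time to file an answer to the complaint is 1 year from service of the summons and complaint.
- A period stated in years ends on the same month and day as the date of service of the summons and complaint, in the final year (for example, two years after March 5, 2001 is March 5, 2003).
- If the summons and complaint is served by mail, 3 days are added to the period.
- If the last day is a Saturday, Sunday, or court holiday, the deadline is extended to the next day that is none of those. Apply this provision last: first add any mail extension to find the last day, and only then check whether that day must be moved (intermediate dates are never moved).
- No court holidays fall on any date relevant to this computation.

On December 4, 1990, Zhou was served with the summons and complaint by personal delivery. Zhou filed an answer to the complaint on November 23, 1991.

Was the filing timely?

1 year after December 4, 1990 is December 4, 1991.
Service was not by mail, so no mail extension applies.
December 4, 1991 is a Wednesday and not a court holiday, so no extension applies.
The deadline is December 4, 1991; the filing on November 23, 1991 is on or before that date.

Yes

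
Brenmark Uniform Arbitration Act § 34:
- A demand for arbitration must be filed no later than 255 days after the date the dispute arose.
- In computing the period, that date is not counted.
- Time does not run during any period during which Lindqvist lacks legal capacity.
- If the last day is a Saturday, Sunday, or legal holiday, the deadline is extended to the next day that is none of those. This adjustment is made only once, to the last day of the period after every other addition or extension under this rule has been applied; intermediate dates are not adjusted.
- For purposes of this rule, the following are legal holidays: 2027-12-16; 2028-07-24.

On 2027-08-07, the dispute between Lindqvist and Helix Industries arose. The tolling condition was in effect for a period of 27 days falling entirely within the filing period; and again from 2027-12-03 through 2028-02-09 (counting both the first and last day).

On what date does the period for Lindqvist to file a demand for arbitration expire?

255 days after 2027-08-07 is April 18, 2028.
Tolling adds 27 days: April 18, 2028 + 27 days = May 15, 2028.
From December 3, 2027 through February 9, 2028 inclusive is 69 days; tolling adds 69 days: May 15, 2028 + 69 days = July 23, 2028.
July 23, 2028 is Sunday; July 24, 2028 is a listed holiday. The next qualifying day is July 25, 2028.

July 25, 2028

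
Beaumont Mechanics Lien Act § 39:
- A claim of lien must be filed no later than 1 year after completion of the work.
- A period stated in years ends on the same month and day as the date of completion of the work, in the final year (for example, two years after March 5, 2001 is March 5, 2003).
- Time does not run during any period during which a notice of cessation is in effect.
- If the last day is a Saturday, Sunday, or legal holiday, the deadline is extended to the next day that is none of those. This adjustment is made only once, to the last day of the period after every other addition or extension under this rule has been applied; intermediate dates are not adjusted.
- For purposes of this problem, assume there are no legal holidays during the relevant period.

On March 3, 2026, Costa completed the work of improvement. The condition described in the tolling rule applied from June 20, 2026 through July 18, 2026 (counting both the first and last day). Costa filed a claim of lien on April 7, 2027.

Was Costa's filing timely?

No

1 year after March 3, 2026 is March 3, 2027.
From June 20, 2026 through July 18, 2026 inclusive is 29 days; tolling adds 29 days: March 3, 2027 + 29 days = April 1, 2027.
April 1, 2027 is a Thursday and not a legal holiday, so no extension applies.
The deadline is April 1, 2027; the filing on April 7, 2027 is after that date.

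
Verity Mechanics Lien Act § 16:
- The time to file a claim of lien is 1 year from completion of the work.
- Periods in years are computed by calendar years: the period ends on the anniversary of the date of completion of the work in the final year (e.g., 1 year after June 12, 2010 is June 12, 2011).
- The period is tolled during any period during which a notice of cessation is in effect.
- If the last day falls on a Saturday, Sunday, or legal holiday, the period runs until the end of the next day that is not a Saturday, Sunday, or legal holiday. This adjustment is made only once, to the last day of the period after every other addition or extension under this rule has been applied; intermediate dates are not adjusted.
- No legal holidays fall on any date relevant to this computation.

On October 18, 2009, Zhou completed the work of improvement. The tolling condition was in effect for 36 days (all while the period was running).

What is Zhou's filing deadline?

November 23, 2010

1 year after October 18, 2009 is October 18, 2010.
Tolling adds 36 days: October 18, 2010 + 36 days = November 23, 2010.
November 23, 2010 is a Tuesday and not a legal holiday, so no extension applies.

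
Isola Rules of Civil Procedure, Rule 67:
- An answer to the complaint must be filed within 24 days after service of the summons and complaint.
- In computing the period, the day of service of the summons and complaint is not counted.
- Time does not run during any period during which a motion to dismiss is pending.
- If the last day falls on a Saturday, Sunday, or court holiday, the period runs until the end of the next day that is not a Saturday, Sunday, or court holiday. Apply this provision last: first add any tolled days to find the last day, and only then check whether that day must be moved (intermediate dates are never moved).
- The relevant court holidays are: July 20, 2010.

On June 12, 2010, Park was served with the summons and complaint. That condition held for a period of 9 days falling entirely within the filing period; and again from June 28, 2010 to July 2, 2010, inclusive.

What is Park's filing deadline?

24 days after June 12, 2010 is July 6, 2010.
Tolling adds 9 days: July 6, 2010 + 9 days = July 15, 2010.
From June 28, 2010 through July 2, 2010 inclusive is 5 days; tolling adds 5 days: July 15, 2010 + 5 days = July 20, 2010.
July 20, 2010 is a listed holiday. The next qualifying day is July 21, 2010.

July 21, 2010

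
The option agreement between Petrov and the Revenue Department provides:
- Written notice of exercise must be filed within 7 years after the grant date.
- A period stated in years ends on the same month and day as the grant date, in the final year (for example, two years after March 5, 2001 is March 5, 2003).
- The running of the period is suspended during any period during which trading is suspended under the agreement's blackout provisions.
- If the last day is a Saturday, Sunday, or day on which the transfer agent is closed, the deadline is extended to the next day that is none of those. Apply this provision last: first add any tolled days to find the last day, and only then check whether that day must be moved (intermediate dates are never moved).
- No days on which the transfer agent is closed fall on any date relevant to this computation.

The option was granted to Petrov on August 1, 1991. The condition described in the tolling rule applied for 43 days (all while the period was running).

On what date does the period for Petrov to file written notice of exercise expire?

7 years after August 1, 1991 is August 1, 1998.
Tolling adds 43 days: August 1, 1998 + 43 days = September 13, 1998.
September 13, 1998 is Sunday. The next qualifying day is September 14, 1998.

September 14, 1998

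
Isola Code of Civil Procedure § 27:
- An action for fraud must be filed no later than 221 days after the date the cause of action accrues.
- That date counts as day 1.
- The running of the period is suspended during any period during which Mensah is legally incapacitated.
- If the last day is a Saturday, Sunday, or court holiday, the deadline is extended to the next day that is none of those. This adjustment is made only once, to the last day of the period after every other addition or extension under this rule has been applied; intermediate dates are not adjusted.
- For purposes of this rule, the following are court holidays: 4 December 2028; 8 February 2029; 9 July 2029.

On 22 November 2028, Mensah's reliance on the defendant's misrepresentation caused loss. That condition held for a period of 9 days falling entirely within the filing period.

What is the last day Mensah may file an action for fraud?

July 10, 2029

Counting 22 November 2028 as day 1, day 221 is June 30, 2029.
Tolling adds 9 days: June 30, 2029 + 9 days = July 9, 2029.
July 9, 2029 is a listed holiday. The next qualifying day is July 10, 2029.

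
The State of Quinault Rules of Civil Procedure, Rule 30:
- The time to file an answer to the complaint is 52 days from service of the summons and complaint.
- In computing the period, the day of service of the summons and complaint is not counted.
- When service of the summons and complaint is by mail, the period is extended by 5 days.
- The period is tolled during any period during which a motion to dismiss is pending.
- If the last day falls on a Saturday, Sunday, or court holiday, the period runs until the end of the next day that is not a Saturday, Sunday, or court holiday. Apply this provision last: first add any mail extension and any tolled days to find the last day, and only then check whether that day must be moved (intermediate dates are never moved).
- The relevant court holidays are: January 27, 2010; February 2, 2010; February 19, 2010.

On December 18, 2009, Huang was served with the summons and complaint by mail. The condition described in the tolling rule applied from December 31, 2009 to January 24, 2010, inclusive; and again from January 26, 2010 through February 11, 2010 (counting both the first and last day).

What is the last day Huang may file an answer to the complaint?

March 29, 2010

52 days after December 18, 2009 is February 8, 2010.
Service was by mail, adding 5 days: February 8, 2010 + 5 days = February 13, 2010.
From December 31, 2009 through January 24, 2010 inclusive is 25 days; tolling adds 25 days: February 13, 2010 + 25 days = March 10, 2010.
From January 26, 2010 through February 11, 2010 inclusive is 17 days; tolling adds 17 days: March 10, 2010 + 17 days = March 27, 2010.
March 27, 2010 is Saturday; March 28, 2010 is Sunday. The next qualifying day is March 29, 2010.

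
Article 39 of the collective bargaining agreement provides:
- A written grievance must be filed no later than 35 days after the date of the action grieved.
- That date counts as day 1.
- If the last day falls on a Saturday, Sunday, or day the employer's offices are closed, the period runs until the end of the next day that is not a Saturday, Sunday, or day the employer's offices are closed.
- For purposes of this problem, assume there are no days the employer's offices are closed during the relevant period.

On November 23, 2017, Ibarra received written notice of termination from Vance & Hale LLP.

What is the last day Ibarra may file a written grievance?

Counting November 23, 2017 as day 1, day 35 is December 27, 2017.
December 27, 2017 is a Wednesday and not a day the employer's offices are closed, so no extension applies.

December 27, 2017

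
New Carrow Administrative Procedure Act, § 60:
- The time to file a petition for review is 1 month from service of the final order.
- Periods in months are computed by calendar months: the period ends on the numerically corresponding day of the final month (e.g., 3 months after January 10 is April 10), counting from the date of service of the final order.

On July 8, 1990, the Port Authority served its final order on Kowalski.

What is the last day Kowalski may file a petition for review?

August 8, 1990

1 month after July 8, 1990 is August 8, 1990.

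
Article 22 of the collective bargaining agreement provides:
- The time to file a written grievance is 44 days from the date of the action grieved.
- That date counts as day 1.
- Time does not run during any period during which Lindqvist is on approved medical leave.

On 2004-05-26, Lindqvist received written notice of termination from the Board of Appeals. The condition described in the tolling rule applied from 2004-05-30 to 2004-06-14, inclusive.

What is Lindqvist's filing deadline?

Counting 2004-05-26 as day 1, day 44 is July 8, 2004.
From May 30, 2004 through June 14, 2004 inclusive is 16 days; tolling adds 16 days: July 8, 2004 + 16 days = July 24, 2004.

July 24, 2004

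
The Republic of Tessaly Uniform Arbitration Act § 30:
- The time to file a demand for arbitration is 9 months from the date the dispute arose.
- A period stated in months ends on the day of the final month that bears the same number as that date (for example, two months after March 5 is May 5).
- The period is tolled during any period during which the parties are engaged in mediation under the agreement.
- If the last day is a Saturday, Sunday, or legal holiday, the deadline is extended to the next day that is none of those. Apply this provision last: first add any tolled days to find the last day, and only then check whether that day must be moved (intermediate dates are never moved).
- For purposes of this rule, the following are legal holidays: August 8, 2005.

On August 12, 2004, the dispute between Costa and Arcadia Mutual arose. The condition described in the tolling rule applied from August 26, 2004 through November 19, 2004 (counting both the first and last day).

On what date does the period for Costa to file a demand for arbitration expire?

9 months after August 12, 2004 is May 12, 2005.
From August 26, 2004 through November 19, 2004 inclusive is 86 days; tolling adds 86 days: May 12, 2005 + 86 days = August 6, 2005.
August 6, 2005 is Saturday; August 7, 2005 is Sunday; August 8, 2005 is a listed holiday. The next qualifying day is August 9, 2005.

August 9, 2005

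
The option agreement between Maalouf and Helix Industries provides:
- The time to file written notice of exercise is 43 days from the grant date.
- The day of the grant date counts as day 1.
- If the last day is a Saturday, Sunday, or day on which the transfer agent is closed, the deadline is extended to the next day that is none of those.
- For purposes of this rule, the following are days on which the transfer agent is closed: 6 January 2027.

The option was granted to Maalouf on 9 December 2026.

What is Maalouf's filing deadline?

January 20, 2027

Counting 9 December 2026 as day 1, day 43 is January 20, 2027.
January 20, 2027 is a Wednesday and not a day on which the transfer agent is closed, so no extension applies.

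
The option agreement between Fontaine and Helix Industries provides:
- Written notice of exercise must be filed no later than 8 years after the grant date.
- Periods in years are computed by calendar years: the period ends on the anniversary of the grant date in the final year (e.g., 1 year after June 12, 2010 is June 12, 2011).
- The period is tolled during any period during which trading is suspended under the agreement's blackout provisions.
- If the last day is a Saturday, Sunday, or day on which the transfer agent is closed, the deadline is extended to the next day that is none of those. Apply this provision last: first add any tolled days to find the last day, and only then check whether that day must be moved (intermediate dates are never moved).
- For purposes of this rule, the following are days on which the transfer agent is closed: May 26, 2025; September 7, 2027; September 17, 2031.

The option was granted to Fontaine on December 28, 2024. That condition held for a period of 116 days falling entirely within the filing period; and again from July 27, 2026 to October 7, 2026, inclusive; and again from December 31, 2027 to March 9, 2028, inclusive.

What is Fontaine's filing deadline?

September 13, 2033

8 years after December 28, 2024 is December 28, 2032.
Tolling adds 116 days: December 28, 2032 + 116 days = April 23, 2033.
From July 27, 2026 through October 7, 2026 inclusive is 73 days; tolling adds 73 days: April 23, 2033 + 73 days = July 5, 2033.
From December 31, 2027 through March 9, 2028 inclusive is 70 days; tolling adds 70 days: July 5, 2033 + 70 days = September 13, 2033.
September 13, 2033 is a Tuesday and not a day on which the transfer agent is closed, so no extension applies.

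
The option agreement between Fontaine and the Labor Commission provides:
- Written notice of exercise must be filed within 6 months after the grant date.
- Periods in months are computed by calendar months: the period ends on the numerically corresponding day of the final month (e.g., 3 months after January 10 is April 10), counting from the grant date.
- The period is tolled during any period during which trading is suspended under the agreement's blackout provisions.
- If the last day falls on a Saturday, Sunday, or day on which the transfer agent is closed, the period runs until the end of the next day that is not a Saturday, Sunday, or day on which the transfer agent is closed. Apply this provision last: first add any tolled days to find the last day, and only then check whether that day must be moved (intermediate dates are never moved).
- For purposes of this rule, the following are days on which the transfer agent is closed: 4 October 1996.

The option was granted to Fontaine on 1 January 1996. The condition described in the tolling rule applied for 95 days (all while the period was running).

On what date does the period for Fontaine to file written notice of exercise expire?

6 months after 1 January 1996 is July 1, 1996.
Tolling adds 95 days: July 1, 1996 + 95 days = October 4, 1996.
October 4, 1996 is a listed holiday; October 5, 1996 is Saturday; October 6, 1996 is Sunday. The next qualifying day is October 7, 1996.

October 7, 1996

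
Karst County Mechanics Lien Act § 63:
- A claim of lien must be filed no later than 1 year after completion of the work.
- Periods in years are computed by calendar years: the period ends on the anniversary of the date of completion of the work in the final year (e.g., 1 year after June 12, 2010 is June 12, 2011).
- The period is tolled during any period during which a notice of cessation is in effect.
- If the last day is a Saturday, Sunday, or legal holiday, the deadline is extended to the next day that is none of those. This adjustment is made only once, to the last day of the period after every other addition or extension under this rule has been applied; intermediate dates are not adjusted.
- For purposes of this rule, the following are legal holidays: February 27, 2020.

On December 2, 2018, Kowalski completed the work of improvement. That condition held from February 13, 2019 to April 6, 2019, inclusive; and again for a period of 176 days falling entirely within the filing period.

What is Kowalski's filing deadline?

July 20, 2020

1 year after December 2, 2018 is December 2, 2019.
From February 13, 2019 through April 6, 2019 inclusive is 53 days; tolling adds 53 days: December 2, 2019 + 53 days = January 24, 2020.
Tolling adds 176 days: January 24, 2020 + 176 days = July 18, 2020.
July 18, 2020 is Saturday; July 19, 2020 is Sunday. The next qualifying day is July 20, 2020.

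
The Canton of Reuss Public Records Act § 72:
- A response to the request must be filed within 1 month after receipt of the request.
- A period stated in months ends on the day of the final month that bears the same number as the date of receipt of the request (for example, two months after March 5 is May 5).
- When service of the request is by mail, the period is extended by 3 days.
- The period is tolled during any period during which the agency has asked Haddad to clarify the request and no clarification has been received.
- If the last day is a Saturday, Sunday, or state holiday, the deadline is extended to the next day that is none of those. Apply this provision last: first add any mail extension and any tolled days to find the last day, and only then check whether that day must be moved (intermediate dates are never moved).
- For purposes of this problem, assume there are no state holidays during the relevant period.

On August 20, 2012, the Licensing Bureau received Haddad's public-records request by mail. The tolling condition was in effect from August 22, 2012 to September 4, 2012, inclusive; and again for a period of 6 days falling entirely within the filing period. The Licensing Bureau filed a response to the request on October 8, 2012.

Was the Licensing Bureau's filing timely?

1 month after August 20, 2012 is September 20, 2012.
Service was by mail, adding 3 days: September 20, 2012 + 3 days = September 23, 2012.
From August 22, 2012 through September 4, 2012 inclusive is 14 days; tolling adds 14 days: September 23, 2012 + 14 days = October 7, 2012.
Tolling adds 6 days: October 7, 2012 + 6 days = October 13, 2012.
October 13, 2012 is Saturday; October 14, 2012 is Sunday. The next qualifying day is October 15, 2012.
The deadline is October 15, 2012; the filing on October 8, 2012 is on or before that date.

Yes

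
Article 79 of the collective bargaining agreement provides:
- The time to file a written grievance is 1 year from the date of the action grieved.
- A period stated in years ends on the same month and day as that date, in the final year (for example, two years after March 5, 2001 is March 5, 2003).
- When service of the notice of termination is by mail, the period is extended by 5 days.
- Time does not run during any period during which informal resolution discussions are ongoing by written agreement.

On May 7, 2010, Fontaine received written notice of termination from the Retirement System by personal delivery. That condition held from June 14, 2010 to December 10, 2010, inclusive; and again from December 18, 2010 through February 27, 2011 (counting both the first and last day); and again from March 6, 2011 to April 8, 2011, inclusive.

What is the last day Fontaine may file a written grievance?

1 year after May 7, 2010 is May 7, 2011.
Service was not by mail, so no mail extension applies.
From June 14, 2010 through December 10, 2010 inclusive is 180 days; tolling adds 180 days: May 7, 2011 + 180 days = November 3, 2011.
From December 18, 2010 through February 27, 2011 inclusive is 72 days; tolling adds 72 days: November 3, 2011 + 72 days = January 14, 2012.
From March 6, 2011 through April 8, 2011 inclusive is 34 days; tolling adds 34 days: January 14, 2012 + 34 days = February 17, 2012.

February 17, 2012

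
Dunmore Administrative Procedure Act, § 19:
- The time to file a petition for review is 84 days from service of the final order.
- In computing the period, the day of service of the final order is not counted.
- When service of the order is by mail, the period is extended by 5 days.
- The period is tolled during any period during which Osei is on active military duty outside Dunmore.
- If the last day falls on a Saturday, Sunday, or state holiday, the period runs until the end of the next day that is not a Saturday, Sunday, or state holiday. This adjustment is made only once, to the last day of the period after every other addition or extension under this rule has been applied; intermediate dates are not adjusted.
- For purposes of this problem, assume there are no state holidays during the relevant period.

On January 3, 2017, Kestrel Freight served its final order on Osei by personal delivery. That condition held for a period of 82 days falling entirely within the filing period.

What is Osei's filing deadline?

84 days after January 3, 2017 is March 28, 2017.
Service was not by mail, so no mail extension applies.
Tolling adds 82 days: March 28, 2017 + 82 days = June 18, 2017.
June 18, 2017 is Sunday. The next qualifying day is June 19, 2017.

June 19, 2017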